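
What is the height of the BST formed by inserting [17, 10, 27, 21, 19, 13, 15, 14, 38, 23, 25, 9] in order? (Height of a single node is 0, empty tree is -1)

Insertion order: [17, 10, 27, 21, 19, 13, 15, 14, 38, 23, 25, 9]
Tree (level-order array): [17, 10, 27, 9, 13, 21, 38, None, None, None, 15, 19, 23, None, None, 14, None, None, None, None, 25]
Compute height bottom-up (empty subtree = -1):
  height(9) = 1 + max(-1, -1) = 0
  height(14) = 1 + max(-1, -1) = 0
  height(15) = 1 + max(0, -1) = 1
  height(13) = 1 + max(-1, 1) = 2
  height(10) = 1 + max(0, 2) = 3
  height(19) = 1 + max(-1, -1) = 0
  height(25) = 1 + max(-1, -1) = 0
  height(23) = 1 + max(-1, 0) = 1
  height(21) = 1 + max(0, 1) = 2
  height(38) = 1 + max(-1, -1) = 0
  height(27) = 1 + max(2, 0) = 3
  height(17) = 1 + max(3, 3) = 4
Height = 4


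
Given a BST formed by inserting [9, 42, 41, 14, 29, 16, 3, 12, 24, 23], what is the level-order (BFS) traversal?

Tree insertion order: [9, 42, 41, 14, 29, 16, 3, 12, 24, 23]
Tree (level-order array): [9, 3, 42, None, None, 41, None, 14, None, 12, 29, None, None, 16, None, None, 24, 23]
BFS from the root, enqueuing left then right child of each popped node:
  queue [9] -> pop 9, enqueue [3, 42], visited so far: [9]
  queue [3, 42] -> pop 3, enqueue [none], visited so far: [9, 3]
  queue [42] -> pop 42, enqueue [41], visited so far: [9, 3, 42]
  queue [41] -> pop 41, enqueue [14], visited so far: [9, 3, 42, 41]
  queue [14] -> pop 14, enqueue [12, 29], visited so far: [9, 3, 42, 41, 14]
  queue [12, 29] -> pop 12, enqueue [none], visited so far: [9, 3, 42, 41, 14, 12]
  queue [29] -> pop 29, enqueue [16], visited so far: [9, 3, 42, 41, 14, 12, 29]
  queue [16] -> pop 16, enqueue [24], visited so far: [9, 3, 42, 41, 14, 12, 29, 16]
  queue [24] -> pop 24, enqueue [23], visited so far: [9, 3, 42, 41, 14, 12, 29, 16, 24]
  queue [23] -> pop 23, enqueue [none], visited so far: [9, 3, 42, 41, 14, 12, 29, 16, 24, 23]
Result: [9, 3, 42, 41, 14, 12, 29, 16, 24, 23]


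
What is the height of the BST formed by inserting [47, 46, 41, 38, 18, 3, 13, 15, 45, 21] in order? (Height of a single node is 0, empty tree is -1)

Insertion order: [47, 46, 41, 38, 18, 3, 13, 15, 45, 21]
Tree (level-order array): [47, 46, None, 41, None, 38, 45, 18, None, None, None, 3, 21, None, 13, None, None, None, 15]
Compute height bottom-up (empty subtree = -1):
  height(15) = 1 + max(-1, -1) = 0
  height(13) = 1 + max(-1, 0) = 1
  height(3) = 1 + max(-1, 1) = 2
  height(21) = 1 + max(-1, -1) = 0
  height(18) = 1 + max(2, 0) = 3
  height(38) = 1 + max(3, -1) = 4
  height(45) = 1 + max(-1, -1) = 0
  height(41) = 1 + max(4, 0) = 5
  height(46) = 1 + max(5, -1) = 6
  height(47) = 1 + max(6, -1) = 7
Height = 7


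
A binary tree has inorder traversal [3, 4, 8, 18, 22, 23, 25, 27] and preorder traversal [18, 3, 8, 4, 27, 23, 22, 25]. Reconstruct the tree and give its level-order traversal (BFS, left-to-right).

Inorder:  [3, 4, 8, 18, 22, 23, 25, 27]
Preorder: [18, 3, 8, 4, 27, 23, 22, 25]
Algorithm: preorder visits root first, so consume preorder in order;
for each root, split the current inorder slice at that value into
left-subtree inorder and right-subtree inorder, then recurse.
Recursive splits:
  root=18; inorder splits into left=[3, 4, 8], right=[22, 23, 25, 27]
  root=3; inorder splits into left=[], right=[4, 8]
  root=8; inorder splits into left=[4], right=[]
  root=4; inorder splits into left=[], right=[]
  root=27; inorder splits into left=[22, 23, 25], right=[]
  root=23; inorder splits into left=[22], right=[25]
  root=22; inorder splits into left=[], right=[]
  root=25; inorder splits into left=[], right=[]
Reconstructed level-order: [18, 3, 27, 8, 23, 4, 22, 25]


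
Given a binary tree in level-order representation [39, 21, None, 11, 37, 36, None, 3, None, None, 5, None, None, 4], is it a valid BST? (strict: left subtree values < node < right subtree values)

Level-order array: [39, 21, None, 11, 37, 36, None, 3, None, None, 5, None, None, 4]
Validate using subtree bounds (lo, hi): at each node, require lo < value < hi,
then recurse left with hi=value and right with lo=value.
Preorder trace (stopping at first violation):
  at node 39 with bounds (-inf, +inf): OK
  at node 21 with bounds (-inf, 39): OK
  at node 11 with bounds (-inf, 21): OK
  at node 36 with bounds (-inf, 11): VIOLATION
Node 36 violates its bound: not (-inf < 36 < 11).
Result: Not a valid BST


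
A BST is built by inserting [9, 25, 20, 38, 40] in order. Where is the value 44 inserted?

Starting tree (level order): [9, None, 25, 20, 38, None, None, None, 40]
Insertion path: 9 -> 25 -> 38 -> 40
Result: insert 44 as right child of 40
Final tree (level order): [9, None, 25, 20, 38, None, None, None, 40, None, 44]


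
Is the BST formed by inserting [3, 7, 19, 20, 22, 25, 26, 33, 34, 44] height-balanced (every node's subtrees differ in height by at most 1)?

Tree (level-order array): [3, None, 7, None, 19, None, 20, None, 22, None, 25, None, 26, None, 33, None, 34, None, 44]
Definition: a tree is height-balanced if, at every node, |h(left) - h(right)| <= 1 (empty subtree has height -1).
Bottom-up per-node check:
  node 44: h_left=-1, h_right=-1, diff=0 [OK], height=0
  node 34: h_left=-1, h_right=0, diff=1 [OK], height=1
  node 33: h_left=-1, h_right=1, diff=2 [FAIL (|-1-1|=2 > 1)], height=2
  node 26: h_left=-1, h_right=2, diff=3 [FAIL (|-1-2|=3 > 1)], height=3
  node 25: h_left=-1, h_right=3, diff=4 [FAIL (|-1-3|=4 > 1)], height=4
  node 22: h_left=-1, h_right=4, diff=5 [FAIL (|-1-4|=5 > 1)], height=5
  node 20: h_left=-1, h_right=5, diff=6 [FAIL (|-1-5|=6 > 1)], height=6
  node 19: h_left=-1, h_right=6, diff=7 [FAIL (|-1-6|=7 > 1)], height=7
  node 7: h_left=-1, h_right=7, diff=8 [FAIL (|-1-7|=8 > 1)], height=8
  node 3: h_left=-1, h_right=8, diff=9 [FAIL (|-1-8|=9 > 1)], height=9
Node 33 violates the condition: |-1 - 1| = 2 > 1.
Result: Not balanced


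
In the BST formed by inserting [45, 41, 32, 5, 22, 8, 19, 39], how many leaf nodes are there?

Tree built from: [45, 41, 32, 5, 22, 8, 19, 39]
Tree (level-order array): [45, 41, None, 32, None, 5, 39, None, 22, None, None, 8, None, None, 19]
Rule: A leaf has 0 children.
Per-node child counts:
  node 45: 1 child(ren)
  node 41: 1 child(ren)
  node 32: 2 child(ren)
  node 5: 1 child(ren)
  node 22: 1 child(ren)
  node 8: 1 child(ren)
  node 19: 0 child(ren)
  node 39: 0 child(ren)
Matching nodes: [19, 39]
Count of leaf nodes: 2


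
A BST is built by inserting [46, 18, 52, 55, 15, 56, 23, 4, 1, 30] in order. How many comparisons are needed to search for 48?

Search path for 48: 46 -> 52
Found: False
Comparisons: 2


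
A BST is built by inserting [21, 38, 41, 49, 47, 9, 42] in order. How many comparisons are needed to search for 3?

Search path for 3: 21 -> 9
Found: False
Comparisons: 2


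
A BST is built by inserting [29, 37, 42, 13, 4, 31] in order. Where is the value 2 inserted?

Starting tree (level order): [29, 13, 37, 4, None, 31, 42]
Insertion path: 29 -> 13 -> 4
Result: insert 2 as left child of 4
Final tree (level order): [29, 13, 37, 4, None, 31, 42, 2]


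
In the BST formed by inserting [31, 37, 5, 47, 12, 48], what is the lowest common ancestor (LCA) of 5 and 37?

Tree insertion order: [31, 37, 5, 47, 12, 48]
Tree (level-order array): [31, 5, 37, None, 12, None, 47, None, None, None, 48]
In a BST, the LCA of p=5, q=37 is the first node v on the
root-to-leaf path with p <= v <= q (go left if both < v, right if both > v).
Walk from root:
  at 31: 5 <= 31 <= 37, this is the LCA
LCA = 31


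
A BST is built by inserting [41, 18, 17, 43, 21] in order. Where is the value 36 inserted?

Starting tree (level order): [41, 18, 43, 17, 21]
Insertion path: 41 -> 18 -> 21
Result: insert 36 as right child of 21
Final tree (level order): [41, 18, 43, 17, 21, None, None, None, None, None, 36]


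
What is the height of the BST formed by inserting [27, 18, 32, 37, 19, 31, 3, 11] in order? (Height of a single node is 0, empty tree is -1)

Insertion order: [27, 18, 32, 37, 19, 31, 3, 11]
Tree (level-order array): [27, 18, 32, 3, 19, 31, 37, None, 11]
Compute height bottom-up (empty subtree = -1):
  height(11) = 1 + max(-1, -1) = 0
  height(3) = 1 + max(-1, 0) = 1
  height(19) = 1 + max(-1, -1) = 0
  height(18) = 1 + max(1, 0) = 2
  height(31) = 1 + max(-1, -1) = 0
  height(37) = 1 + max(-1, -1) = 0
  height(32) = 1 + max(0, 0) = 1
  height(27) = 1 + max(2, 1) = 3
Height = 3


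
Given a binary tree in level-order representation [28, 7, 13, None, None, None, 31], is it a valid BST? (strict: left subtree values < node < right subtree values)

Level-order array: [28, 7, 13, None, None, None, 31]
Validate using subtree bounds (lo, hi): at each node, require lo < value < hi,
then recurse left with hi=value and right with lo=value.
Preorder trace (stopping at first violation):
  at node 28 with bounds (-inf, +inf): OK
  at node 7 with bounds (-inf, 28): OK
  at node 13 with bounds (28, +inf): VIOLATION
Node 13 violates its bound: not (28 < 13 < +inf).
Result: Not a valid BST


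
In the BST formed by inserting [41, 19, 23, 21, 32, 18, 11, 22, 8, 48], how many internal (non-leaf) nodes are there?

Tree built from: [41, 19, 23, 21, 32, 18, 11, 22, 8, 48]
Tree (level-order array): [41, 19, 48, 18, 23, None, None, 11, None, 21, 32, 8, None, None, 22]
Rule: An internal node has at least one child.
Per-node child counts:
  node 41: 2 child(ren)
  node 19: 2 child(ren)
  node 18: 1 child(ren)
  node 11: 1 child(ren)
  node 8: 0 child(ren)
  node 23: 2 child(ren)
  node 21: 1 child(ren)
  node 22: 0 child(ren)
  node 32: 0 child(ren)
  node 48: 0 child(ren)
Matching nodes: [41, 19, 18, 11, 23, 21]
Count of internal (non-leaf) nodes: 6


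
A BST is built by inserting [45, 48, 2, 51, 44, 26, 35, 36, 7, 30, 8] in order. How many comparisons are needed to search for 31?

Search path for 31: 45 -> 2 -> 44 -> 26 -> 35 -> 30
Found: False
Comparisons: 6


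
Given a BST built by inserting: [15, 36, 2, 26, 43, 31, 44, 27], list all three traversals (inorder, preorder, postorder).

Tree insertion order: [15, 36, 2, 26, 43, 31, 44, 27]
Tree (level-order array): [15, 2, 36, None, None, 26, 43, None, 31, None, 44, 27]
Inorder (L, root, R): [2, 15, 26, 27, 31, 36, 43, 44]
Preorder (root, L, R): [15, 2, 36, 26, 31, 27, 43, 44]
Postorder (L, R, root): [2, 27, 31, 26, 44, 43, 36, 15]


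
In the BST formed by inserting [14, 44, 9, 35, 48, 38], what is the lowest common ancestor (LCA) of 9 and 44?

Tree insertion order: [14, 44, 9, 35, 48, 38]
Tree (level-order array): [14, 9, 44, None, None, 35, 48, None, 38]
In a BST, the LCA of p=9, q=44 is the first node v on the
root-to-leaf path with p <= v <= q (go left if both < v, right if both > v).
Walk from root:
  at 14: 9 <= 14 <= 44, this is the LCA
LCA = 14


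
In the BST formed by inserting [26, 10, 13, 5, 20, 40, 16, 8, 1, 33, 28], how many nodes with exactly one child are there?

Tree built from: [26, 10, 13, 5, 20, 40, 16, 8, 1, 33, 28]
Tree (level-order array): [26, 10, 40, 5, 13, 33, None, 1, 8, None, 20, 28, None, None, None, None, None, 16]
Rule: These are nodes with exactly 1 non-null child.
Per-node child counts:
  node 26: 2 child(ren)
  node 10: 2 child(ren)
  node 5: 2 child(ren)
  node 1: 0 child(ren)
  node 8: 0 child(ren)
  node 13: 1 child(ren)
  node 20: 1 child(ren)
  node 16: 0 child(ren)
  node 40: 1 child(ren)
  node 33: 1 child(ren)
  node 28: 0 child(ren)
Matching nodes: [13, 20, 40, 33]
Count of nodes with exactly one child: 4


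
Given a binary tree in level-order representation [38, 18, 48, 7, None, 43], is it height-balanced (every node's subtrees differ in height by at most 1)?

Tree (level-order array): [38, 18, 48, 7, None, 43]
Definition: a tree is height-balanced if, at every node, |h(left) - h(right)| <= 1 (empty subtree has height -1).
Bottom-up per-node check:
  node 7: h_left=-1, h_right=-1, diff=0 [OK], height=0
  node 18: h_left=0, h_right=-1, diff=1 [OK], height=1
  node 43: h_left=-1, h_right=-1, diff=0 [OK], height=0
  node 48: h_left=0, h_right=-1, diff=1 [OK], height=1
  node 38: h_left=1, h_right=1, diff=0 [OK], height=2
All nodes satisfy the balance condition.
Result: Balanced


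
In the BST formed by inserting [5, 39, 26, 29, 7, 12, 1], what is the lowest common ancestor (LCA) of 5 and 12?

Tree insertion order: [5, 39, 26, 29, 7, 12, 1]
Tree (level-order array): [5, 1, 39, None, None, 26, None, 7, 29, None, 12]
In a BST, the LCA of p=5, q=12 is the first node v on the
root-to-leaf path with p <= v <= q (go left if both < v, right if both > v).
Walk from root:
  at 5: 5 <= 5 <= 12, this is the LCA
LCA = 5


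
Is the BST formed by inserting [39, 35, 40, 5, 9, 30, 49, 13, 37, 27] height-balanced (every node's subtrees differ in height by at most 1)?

Tree (level-order array): [39, 35, 40, 5, 37, None, 49, None, 9, None, None, None, None, None, 30, 13, None, None, 27]
Definition: a tree is height-balanced if, at every node, |h(left) - h(right)| <= 1 (empty subtree has height -1).
Bottom-up per-node check:
  node 27: h_left=-1, h_right=-1, diff=0 [OK], height=0
  node 13: h_left=-1, h_right=0, diff=1 [OK], height=1
  node 30: h_left=1, h_right=-1, diff=2 [FAIL (|1--1|=2 > 1)], height=2
  node 9: h_left=-1, h_right=2, diff=3 [FAIL (|-1-2|=3 > 1)], height=3
  node 5: h_left=-1, h_right=3, diff=4 [FAIL (|-1-3|=4 > 1)], height=4
  node 37: h_left=-1, h_right=-1, diff=0 [OK], height=0
  node 35: h_left=4, h_right=0, diff=4 [FAIL (|4-0|=4 > 1)], height=5
  node 49: h_left=-1, h_right=-1, diff=0 [OK], height=0
  node 40: h_left=-1, h_right=0, diff=1 [OK], height=1
  node 39: h_left=5, h_right=1, diff=4 [FAIL (|5-1|=4 > 1)], height=6
Node 30 violates the condition: |1 - -1| = 2 > 1.
Result: Not balanced


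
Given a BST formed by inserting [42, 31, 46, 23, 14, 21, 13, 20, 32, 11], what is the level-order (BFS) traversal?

Tree insertion order: [42, 31, 46, 23, 14, 21, 13, 20, 32, 11]
Tree (level-order array): [42, 31, 46, 23, 32, None, None, 14, None, None, None, 13, 21, 11, None, 20]
BFS from the root, enqueuing left then right child of each popped node:
  queue [42] -> pop 42, enqueue [31, 46], visited so far: [42]
  queue [31, 46] -> pop 31, enqueue [23, 32], visited so far: [42, 31]
  queue [46, 23, 32] -> pop 46, enqueue [none], visited so far: [42, 31, 46]
  queue [23, 32] -> pop 23, enqueue [14], visited so far: [42, 31, 46, 23]
  queue [32, 14] -> pop 32, enqueue [none], visited so far: [42, 31, 46, 23, 32]
  queue [14] -> pop 14, enqueue [13, 21], visited so far: [42, 31, 46, 23, 32, 14]
  queue [13, 21] -> pop 13, enqueue [11], visited so far: [42, 31, 46, 23, 32, 14, 13]
  queue [21, 11] -> pop 21, enqueue [20], visited so far: [42, 31, 46, 23, 32, 14, 13, 21]
  queue [11, 20] -> pop 11, enqueue [none], visited so far: [42, 31, 46, 23, 32, 14, 13, 21, 11]
  queue [20] -> pop 20, enqueue [none], visited so far: [42, 31, 46, 23, 32, 14, 13, 21, 11, 20]
Result: [42, 31, 46, 23, 32, 14, 13, 21, 11, 20]


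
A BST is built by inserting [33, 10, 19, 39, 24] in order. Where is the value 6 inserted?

Starting tree (level order): [33, 10, 39, None, 19, None, None, None, 24]
Insertion path: 33 -> 10
Result: insert 6 as left child of 10
Final tree (level order): [33, 10, 39, 6, 19, None, None, None, None, None, 24]


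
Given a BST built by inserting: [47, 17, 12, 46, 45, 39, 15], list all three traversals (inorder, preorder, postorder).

Tree insertion order: [47, 17, 12, 46, 45, 39, 15]
Tree (level-order array): [47, 17, None, 12, 46, None, 15, 45, None, None, None, 39]
Inorder (L, root, R): [12, 15, 17, 39, 45, 46, 47]
Preorder (root, L, R): [47, 17, 12, 15, 46, 45, 39]
Postorder (L, R, root): [15, 12, 39, 45, 46, 17, 47]


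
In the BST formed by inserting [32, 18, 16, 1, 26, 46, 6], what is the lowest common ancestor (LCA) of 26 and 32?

Tree insertion order: [32, 18, 16, 1, 26, 46, 6]
Tree (level-order array): [32, 18, 46, 16, 26, None, None, 1, None, None, None, None, 6]
In a BST, the LCA of p=26, q=32 is the first node v on the
root-to-leaf path with p <= v <= q (go left if both < v, right if both > v).
Walk from root:
  at 32: 26 <= 32 <= 32, this is the LCA
LCA = 32


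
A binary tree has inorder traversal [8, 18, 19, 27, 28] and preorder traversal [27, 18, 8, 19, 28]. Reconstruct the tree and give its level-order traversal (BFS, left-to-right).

Inorder:  [8, 18, 19, 27, 28]
Preorder: [27, 18, 8, 19, 28]
Algorithm: preorder visits root first, so consume preorder in order;
for each root, split the current inorder slice at that value into
left-subtree inorder and right-subtree inorder, then recurse.
Recursive splits:
  root=27; inorder splits into left=[8, 18, 19], right=[28]
  root=18; inorder splits into left=[8], right=[19]
  root=8; inorder splits into left=[], right=[]
  root=19; inorder splits into left=[], right=[]
  root=28; inorder splits into left=[], right=[]
Reconstructed level-order: [27, 18, 28, 8, 19]


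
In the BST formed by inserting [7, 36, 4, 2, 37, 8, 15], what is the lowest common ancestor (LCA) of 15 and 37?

Tree insertion order: [7, 36, 4, 2, 37, 8, 15]
Tree (level-order array): [7, 4, 36, 2, None, 8, 37, None, None, None, 15]
In a BST, the LCA of p=15, q=37 is the first node v on the
root-to-leaf path with p <= v <= q (go left if both < v, right if both > v).
Walk from root:
  at 7: both 15 and 37 > 7, go right
  at 36: 15 <= 36 <= 37, this is the LCA
LCA = 36


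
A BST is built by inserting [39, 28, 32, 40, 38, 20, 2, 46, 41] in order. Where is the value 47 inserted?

Starting tree (level order): [39, 28, 40, 20, 32, None, 46, 2, None, None, 38, 41]
Insertion path: 39 -> 40 -> 46
Result: insert 47 as right child of 46
Final tree (level order): [39, 28, 40, 20, 32, None, 46, 2, None, None, 38, 41, 47]


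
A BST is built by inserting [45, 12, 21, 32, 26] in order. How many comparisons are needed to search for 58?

Search path for 58: 45
Found: False
Comparisons: 1


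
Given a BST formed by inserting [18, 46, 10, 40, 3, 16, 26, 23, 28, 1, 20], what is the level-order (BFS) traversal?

Tree insertion order: [18, 46, 10, 40, 3, 16, 26, 23, 28, 1, 20]
Tree (level-order array): [18, 10, 46, 3, 16, 40, None, 1, None, None, None, 26, None, None, None, 23, 28, 20]
BFS from the root, enqueuing left then right child of each popped node:
  queue [18] -> pop 18, enqueue [10, 46], visited so far: [18]
  queue [10, 46] -> pop 10, enqueue [3, 16], visited so far: [18, 10]
  queue [46, 3, 16] -> pop 46, enqueue [40], visited so far: [18, 10, 46]
  queue [3, 16, 40] -> pop 3, enqueue [1], visited so far: [18, 10, 46, 3]
  queue [16, 40, 1] -> pop 16, enqueue [none], visited so far: [18, 10, 46, 3, 16]
  queue [40, 1] -> pop 40, enqueue [26], visited so far: [18, 10, 46, 3, 16, 40]
  queue [1, 26] -> pop 1, enqueue [none], visited so far: [18, 10, 46, 3, 16, 40, 1]
  queue [26] -> pop 26, enqueue [23, 28], visited so far: [18, 10, 46, 3, 16, 40, 1, 26]
  queue [23, 28] -> pop 23, enqueue [20], visited so far: [18, 10, 46, 3, 16, 40, 1, 26, 23]
  queue [28, 20] -> pop 28, enqueue [none], visited so far: [18, 10, 46, 3, 16, 40, 1, 26, 23, 28]
  queue [20] -> pop 20, enqueue [none], visited so far: [18, 10, 46, 3, 16, 40, 1, 26, 23, 28, 20]
Result: [18, 10, 46, 3, 16, 40, 1, 26, 23, 28, 20]


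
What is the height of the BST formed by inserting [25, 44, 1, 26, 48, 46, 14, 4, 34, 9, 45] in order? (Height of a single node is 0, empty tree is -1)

Insertion order: [25, 44, 1, 26, 48, 46, 14, 4, 34, 9, 45]
Tree (level-order array): [25, 1, 44, None, 14, 26, 48, 4, None, None, 34, 46, None, None, 9, None, None, 45]
Compute height bottom-up (empty subtree = -1):
  height(9) = 1 + max(-1, -1) = 0
  height(4) = 1 + max(-1, 0) = 1
  height(14) = 1 + max(1, -1) = 2
  height(1) = 1 + max(-1, 2) = 3
  height(34) = 1 + max(-1, -1) = 0
  height(26) = 1 + max(-1, 0) = 1
  height(45) = 1 + max(-1, -1) = 0
  height(46) = 1 + max(0, -1) = 1
  height(48) = 1 + max(1, -1) = 2
  height(44) = 1 + max(1, 2) = 3
  height(25) = 1 + max(3, 3) = 4
Height = 4


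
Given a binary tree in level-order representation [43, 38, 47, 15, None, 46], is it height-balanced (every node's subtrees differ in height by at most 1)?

Tree (level-order array): [43, 38, 47, 15, None, 46]
Definition: a tree is height-balanced if, at every node, |h(left) - h(right)| <= 1 (empty subtree has height -1).
Bottom-up per-node check:
  node 15: h_left=-1, h_right=-1, diff=0 [OK], height=0
  node 38: h_left=0, h_right=-1, diff=1 [OK], height=1
  node 46: h_left=-1, h_right=-1, diff=0 [OK], height=0
  node 47: h_left=0, h_right=-1, diff=1 [OK], height=1
  node 43: h_left=1, h_right=1, diff=0 [OK], height=2
All nodes satisfy the balance condition.
Result: Balanced


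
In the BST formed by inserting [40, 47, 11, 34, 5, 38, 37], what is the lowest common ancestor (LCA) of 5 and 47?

Tree insertion order: [40, 47, 11, 34, 5, 38, 37]
Tree (level-order array): [40, 11, 47, 5, 34, None, None, None, None, None, 38, 37]
In a BST, the LCA of p=5, q=47 is the first node v on the
root-to-leaf path with p <= v <= q (go left if both < v, right if both > v).
Walk from root:
  at 40: 5 <= 40 <= 47, this is the LCA
LCA = 40


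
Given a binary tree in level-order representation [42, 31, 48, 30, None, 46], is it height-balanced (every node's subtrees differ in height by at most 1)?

Tree (level-order array): [42, 31, 48, 30, None, 46]
Definition: a tree is height-balanced if, at every node, |h(left) - h(right)| <= 1 (empty subtree has height -1).
Bottom-up per-node check:
  node 30: h_left=-1, h_right=-1, diff=0 [OK], height=0
  node 31: h_left=0, h_right=-1, diff=1 [OK], height=1
  node 46: h_left=-1, h_right=-1, diff=0 [OK], height=0
  node 48: h_left=0, h_right=-1, diff=1 [OK], height=1
  node 42: h_left=1, h_right=1, diff=0 [OK], height=2
All nodes satisfy the balance condition.
Result: Balanced


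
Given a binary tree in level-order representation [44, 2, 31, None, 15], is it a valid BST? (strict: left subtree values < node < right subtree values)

Level-order array: [44, 2, 31, None, 15]
Validate using subtree bounds (lo, hi): at each node, require lo < value < hi,
then recurse left with hi=value and right with lo=value.
Preorder trace (stopping at first violation):
  at node 44 with bounds (-inf, +inf): OK
  at node 2 with bounds (-inf, 44): OK
  at node 15 with bounds (2, 44): OK
  at node 31 with bounds (44, +inf): VIOLATION
Node 31 violates its bound: not (44 < 31 < +inf).
Result: Not a valid BST


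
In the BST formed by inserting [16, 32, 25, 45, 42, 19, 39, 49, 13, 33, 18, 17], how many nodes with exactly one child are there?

Tree built from: [16, 32, 25, 45, 42, 19, 39, 49, 13, 33, 18, 17]
Tree (level-order array): [16, 13, 32, None, None, 25, 45, 19, None, 42, 49, 18, None, 39, None, None, None, 17, None, 33]
Rule: These are nodes with exactly 1 non-null child.
Per-node child counts:
  node 16: 2 child(ren)
  node 13: 0 child(ren)
  node 32: 2 child(ren)
  node 25: 1 child(ren)
  node 19: 1 child(ren)
  node 18: 1 child(ren)
  node 17: 0 child(ren)
  node 45: 2 child(ren)
  node 42: 1 child(ren)
  node 39: 1 child(ren)
  node 33: 0 child(ren)
  node 49: 0 child(ren)
Matching nodes: [25, 19, 18, 42, 39]
Count of nodes with exactly one child: 5


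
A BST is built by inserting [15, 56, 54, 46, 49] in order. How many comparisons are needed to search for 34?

Search path for 34: 15 -> 56 -> 54 -> 46
Found: False
Comparisons: 4


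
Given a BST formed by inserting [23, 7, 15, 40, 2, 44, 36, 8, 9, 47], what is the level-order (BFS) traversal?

Tree insertion order: [23, 7, 15, 40, 2, 44, 36, 8, 9, 47]
Tree (level-order array): [23, 7, 40, 2, 15, 36, 44, None, None, 8, None, None, None, None, 47, None, 9]
BFS from the root, enqueuing left then right child of each popped node:
  queue [23] -> pop 23, enqueue [7, 40], visited so far: [23]
  queue [7, 40] -> pop 7, enqueue [2, 15], visited so far: [23, 7]
  queue [40, 2, 15] -> pop 40, enqueue [36, 44], visited so far: [23, 7, 40]
  queue [2, 15, 36, 44] -> pop 2, enqueue [none], visited so far: [23, 7, 40, 2]
  queue [15, 36, 44] -> pop 15, enqueue [8], visited so far: [23, 7, 40, 2, 15]
  queue [36, 44, 8] -> pop 36, enqueue [none], visited so far: [23, 7, 40, 2, 15, 36]
  queue [44, 8] -> pop 44, enqueue [47], visited so far: [23, 7, 40, 2, 15, 36, 44]
  queue [8, 47] -> pop 8, enqueue [9], visited so far: [23, 7, 40, 2, 15, 36, 44, 8]
  queue [47, 9] -> pop 47, enqueue [none], visited so far: [23, 7, 40, 2, 15, 36, 44, 8, 47]
  queue [9] -> pop 9, enqueue [none], visited so far: [23, 7, 40, 2, 15, 36, 44, 8, 47, 9]
Result: [23, 7, 40, 2, 15, 36, 44, 8, 47, 9]


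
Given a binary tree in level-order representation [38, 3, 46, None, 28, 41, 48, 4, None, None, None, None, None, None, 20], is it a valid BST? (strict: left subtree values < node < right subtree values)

Level-order array: [38, 3, 46, None, 28, 41, 48, 4, None, None, None, None, None, None, 20]
Validate using subtree bounds (lo, hi): at each node, require lo < value < hi,
then recurse left with hi=value and right with lo=value.
Preorder trace (stopping at first violation):
  at node 38 with bounds (-inf, +inf): OK
  at node 3 with bounds (-inf, 38): OK
  at node 28 with bounds (3, 38): OK
  at node 4 with bounds (3, 28): OK
  at node 20 with bounds (4, 28): OK
  at node 46 with bounds (38, +inf): OK
  at node 41 with bounds (38, 46): OK
  at node 48 with bounds (46, +inf): OK
No violation found at any node.
Result: Valid BST


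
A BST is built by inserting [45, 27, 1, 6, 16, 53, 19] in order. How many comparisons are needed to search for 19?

Search path for 19: 45 -> 27 -> 1 -> 6 -> 16 -> 19
Found: True
Comparisons: 6


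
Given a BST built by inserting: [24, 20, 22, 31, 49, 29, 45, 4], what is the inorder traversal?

Tree insertion order: [24, 20, 22, 31, 49, 29, 45, 4]
Tree (level-order array): [24, 20, 31, 4, 22, 29, 49, None, None, None, None, None, None, 45]
Inorder traversal: [4, 20, 22, 24, 29, 31, 45, 49]


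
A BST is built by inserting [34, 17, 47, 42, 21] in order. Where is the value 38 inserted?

Starting tree (level order): [34, 17, 47, None, 21, 42]
Insertion path: 34 -> 47 -> 42
Result: insert 38 as left child of 42
Final tree (level order): [34, 17, 47, None, 21, 42, None, None, None, 38]


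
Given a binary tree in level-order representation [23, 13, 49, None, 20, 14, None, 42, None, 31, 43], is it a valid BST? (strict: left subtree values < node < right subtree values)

Level-order array: [23, 13, 49, None, 20, 14, None, 42, None, 31, 43]
Validate using subtree bounds (lo, hi): at each node, require lo < value < hi,
then recurse left with hi=value and right with lo=value.
Preorder trace (stopping at first violation):
  at node 23 with bounds (-inf, +inf): OK
  at node 13 with bounds (-inf, 23): OK
  at node 20 with bounds (13, 23): OK
  at node 42 with bounds (13, 20): VIOLATION
Node 42 violates its bound: not (13 < 42 < 20).
Result: Not a valid BST


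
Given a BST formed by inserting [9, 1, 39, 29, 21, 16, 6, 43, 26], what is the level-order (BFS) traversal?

Tree insertion order: [9, 1, 39, 29, 21, 16, 6, 43, 26]
Tree (level-order array): [9, 1, 39, None, 6, 29, 43, None, None, 21, None, None, None, 16, 26]
BFS from the root, enqueuing left then right child of each popped node:
  queue [9] -> pop 9, enqueue [1, 39], visited so far: [9]
  queue [1, 39] -> pop 1, enqueue [6], visited so far: [9, 1]
  queue [39, 6] -> pop 39, enqueue [29, 43], visited so far: [9, 1, 39]
  queue [6, 29, 43] -> pop 6, enqueue [none], visited so far: [9, 1, 39, 6]
  queue [29, 43] -> pop 29, enqueue [21], visited so far: [9, 1, 39, 6, 29]
  queue [43, 21] -> pop 43, enqueue [none], visited so far: [9, 1, 39, 6, 29, 43]
  queue [21] -> pop 21, enqueue [16, 26], visited so far: [9, 1, 39, 6, 29, 43, 21]
  queue [16, 26] -> pop 16, enqueue [none], visited so far: [9, 1, 39, 6, 29, 43, 21, 16]
  queue [26] -> pop 26, enqueue [none], visited so far: [9, 1, 39, 6, 29, 43, 21, 16, 26]
Result: [9, 1, 39, 6, 29, 43, 21, 16, 26]


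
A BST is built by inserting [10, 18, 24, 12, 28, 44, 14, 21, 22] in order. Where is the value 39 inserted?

Starting tree (level order): [10, None, 18, 12, 24, None, 14, 21, 28, None, None, None, 22, None, 44]
Insertion path: 10 -> 18 -> 24 -> 28 -> 44
Result: insert 39 as left child of 44
Final tree (level order): [10, None, 18, 12, 24, None, 14, 21, 28, None, None, None, 22, None, 44, None, None, 39]


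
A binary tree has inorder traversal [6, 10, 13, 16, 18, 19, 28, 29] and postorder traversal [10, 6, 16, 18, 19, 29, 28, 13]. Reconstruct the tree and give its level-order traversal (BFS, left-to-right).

Inorder:   [6, 10, 13, 16, 18, 19, 28, 29]
Postorder: [10, 6, 16, 18, 19, 29, 28, 13]
Algorithm: postorder visits root last, so walk postorder right-to-left;
each value is the root of the current inorder slice — split it at that
value, recurse on the right subtree first, then the left.
Recursive splits:
  root=13; inorder splits into left=[6, 10], right=[16, 18, 19, 28, 29]
  root=28; inorder splits into left=[16, 18, 19], right=[29]
  root=29; inorder splits into left=[], right=[]
  root=19; inorder splits into left=[16, 18], right=[]
  root=18; inorder splits into left=[16], right=[]
  root=16; inorder splits into left=[], right=[]
  root=6; inorder splits into left=[], right=[10]
  root=10; inorder splits into left=[], right=[]
Reconstructed level-order: [13, 6, 28, 10, 19, 29, 18, 16]


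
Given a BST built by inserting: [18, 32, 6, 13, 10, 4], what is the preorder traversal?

Tree insertion order: [18, 32, 6, 13, 10, 4]
Tree (level-order array): [18, 6, 32, 4, 13, None, None, None, None, 10]
Preorder traversal: [18, 6, 4, 13, 10, 32]


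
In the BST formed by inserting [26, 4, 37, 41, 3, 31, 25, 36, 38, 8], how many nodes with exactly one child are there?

Tree built from: [26, 4, 37, 41, 3, 31, 25, 36, 38, 8]
Tree (level-order array): [26, 4, 37, 3, 25, 31, 41, None, None, 8, None, None, 36, 38]
Rule: These are nodes with exactly 1 non-null child.
Per-node child counts:
  node 26: 2 child(ren)
  node 4: 2 child(ren)
  node 3: 0 child(ren)
  node 25: 1 child(ren)
  node 8: 0 child(ren)
  node 37: 2 child(ren)
  node 31: 1 child(ren)
  node 36: 0 child(ren)
  node 41: 1 child(ren)
  node 38: 0 child(ren)
Matching nodes: [25, 31, 41]
Count of nodes with exactly one child: 3


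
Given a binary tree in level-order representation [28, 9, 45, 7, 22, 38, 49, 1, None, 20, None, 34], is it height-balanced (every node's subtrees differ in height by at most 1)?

Tree (level-order array): [28, 9, 45, 7, 22, 38, 49, 1, None, 20, None, 34]
Definition: a tree is height-balanced if, at every node, |h(left) - h(right)| <= 1 (empty subtree has height -1).
Bottom-up per-node check:
  node 1: h_left=-1, h_right=-1, diff=0 [OK], height=0
  node 7: h_left=0, h_right=-1, diff=1 [OK], height=1
  node 20: h_left=-1, h_right=-1, diff=0 [OK], height=0
  node 22: h_left=0, h_right=-1, diff=1 [OK], height=1
  node 9: h_left=1, h_right=1, diff=0 [OK], height=2
  node 34: h_left=-1, h_right=-1, diff=0 [OK], height=0
  node 38: h_left=0, h_right=-1, diff=1 [OK], height=1
  node 49: h_left=-1, h_right=-1, diff=0 [OK], height=0
  node 45: h_left=1, h_right=0, diff=1 [OK], height=2
  node 28: h_left=2, h_right=2, diff=0 [OK], height=3
All nodes satisfy the balance condition.
Result: Balanced


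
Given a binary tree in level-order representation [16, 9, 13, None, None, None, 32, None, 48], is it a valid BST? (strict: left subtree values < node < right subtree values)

Level-order array: [16, 9, 13, None, None, None, 32, None, 48]
Validate using subtree bounds (lo, hi): at each node, require lo < value < hi,
then recurse left with hi=value and right with lo=value.
Preorder trace (stopping at first violation):
  at node 16 with bounds (-inf, +inf): OK
  at node 9 with bounds (-inf, 16): OK
  at node 13 with bounds (16, +inf): VIOLATION
Node 13 violates its bound: not (16 < 13 < +inf).
Result: Not a valid BST


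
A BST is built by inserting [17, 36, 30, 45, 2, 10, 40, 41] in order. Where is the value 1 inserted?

Starting tree (level order): [17, 2, 36, None, 10, 30, 45, None, None, None, None, 40, None, None, 41]
Insertion path: 17 -> 2
Result: insert 1 as left child of 2
Final tree (level order): [17, 2, 36, 1, 10, 30, 45, None, None, None, None, None, None, 40, None, None, 41]


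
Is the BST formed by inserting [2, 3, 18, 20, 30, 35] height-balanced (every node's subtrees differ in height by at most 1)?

Tree (level-order array): [2, None, 3, None, 18, None, 20, None, 30, None, 35]
Definition: a tree is height-balanced if, at every node, |h(left) - h(right)| <= 1 (empty subtree has height -1).
Bottom-up per-node check:
  node 35: h_left=-1, h_right=-1, diff=0 [OK], height=0
  node 30: h_left=-1, h_right=0, diff=1 [OK], height=1
  node 20: h_left=-1, h_right=1, diff=2 [FAIL (|-1-1|=2 > 1)], height=2
  node 18: h_left=-1, h_right=2, diff=3 [FAIL (|-1-2|=3 > 1)], height=3
  node 3: h_left=-1, h_right=3, diff=4 [FAIL (|-1-3|=4 > 1)], height=4
  node 2: h_left=-1, h_right=4, diff=5 [FAIL (|-1-4|=5 > 1)], height=5
Node 20 violates the condition: |-1 - 1| = 2 > 1.
Result: Not balanced


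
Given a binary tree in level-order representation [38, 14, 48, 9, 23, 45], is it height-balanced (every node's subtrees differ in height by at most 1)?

Tree (level-order array): [38, 14, 48, 9, 23, 45]
Definition: a tree is height-balanced if, at every node, |h(left) - h(right)| <= 1 (empty subtree has height -1).
Bottom-up per-node check:
  node 9: h_left=-1, h_right=-1, diff=0 [OK], height=0
  node 23: h_left=-1, h_right=-1, diff=0 [OK], height=0
  node 14: h_left=0, h_right=0, diff=0 [OK], height=1
  node 45: h_left=-1, h_right=-1, diff=0 [OK], height=0
  node 48: h_left=0, h_right=-1, diff=1 [OK], height=1
  node 38: h_left=1, h_right=1, diff=0 [OK], height=2
All nodes satisfy the balance condition.
Result: Balanced


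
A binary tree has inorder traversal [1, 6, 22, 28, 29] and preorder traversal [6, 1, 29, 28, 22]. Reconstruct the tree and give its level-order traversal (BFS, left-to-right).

Inorder:  [1, 6, 22, 28, 29]
Preorder: [6, 1, 29, 28, 22]
Algorithm: preorder visits root first, so consume preorder in order;
for each root, split the current inorder slice at that value into
left-subtree inorder and right-subtree inorder, then recurse.
Recursive splits:
  root=6; inorder splits into left=[1], right=[22, 28, 29]
  root=1; inorder splits into left=[], right=[]
  root=29; inorder splits into left=[22, 28], right=[]
  root=28; inorder splits into left=[22], right=[]
  root=22; inorder splits into left=[], right=[]
Reconstructed level-order: [6, 1, 29, 28, 22]


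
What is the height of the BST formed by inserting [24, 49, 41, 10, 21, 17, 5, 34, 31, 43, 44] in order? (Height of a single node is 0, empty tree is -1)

Insertion order: [24, 49, 41, 10, 21, 17, 5, 34, 31, 43, 44]
Tree (level-order array): [24, 10, 49, 5, 21, 41, None, None, None, 17, None, 34, 43, None, None, 31, None, None, 44]
Compute height bottom-up (empty subtree = -1):
  height(5) = 1 + max(-1, -1) = 0
  height(17) = 1 + max(-1, -1) = 0
  height(21) = 1 + max(0, -1) = 1
  height(10) = 1 + max(0, 1) = 2
  height(31) = 1 + max(-1, -1) = 0
  height(34) = 1 + max(0, -1) = 1
  height(44) = 1 + max(-1, -1) = 0
  height(43) = 1 + max(-1, 0) = 1
  height(41) = 1 + max(1, 1) = 2
  height(49) = 1 + max(2, -1) = 3
  height(24) = 1 + max(2, 3) = 4
Height = 4


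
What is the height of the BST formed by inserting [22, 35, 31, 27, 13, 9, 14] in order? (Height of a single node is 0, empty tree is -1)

Insertion order: [22, 35, 31, 27, 13, 9, 14]
Tree (level-order array): [22, 13, 35, 9, 14, 31, None, None, None, None, None, 27]
Compute height bottom-up (empty subtree = -1):
  height(9) = 1 + max(-1, -1) = 0
  height(14) = 1 + max(-1, -1) = 0
  height(13) = 1 + max(0, 0) = 1
  height(27) = 1 + max(-1, -1) = 0
  height(31) = 1 + max(0, -1) = 1
  height(35) = 1 + max(1, -1) = 2
  height(22) = 1 + max(1, 2) = 3
Height = 3


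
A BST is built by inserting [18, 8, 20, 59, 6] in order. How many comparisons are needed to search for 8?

Search path for 8: 18 -> 8
Found: True
Comparisons: 2


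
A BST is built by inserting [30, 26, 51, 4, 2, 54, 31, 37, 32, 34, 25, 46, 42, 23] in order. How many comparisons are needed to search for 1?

Search path for 1: 30 -> 26 -> 4 -> 2
Found: False
Comparisons: 4


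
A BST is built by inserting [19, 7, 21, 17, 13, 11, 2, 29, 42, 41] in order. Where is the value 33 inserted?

Starting tree (level order): [19, 7, 21, 2, 17, None, 29, None, None, 13, None, None, 42, 11, None, 41]
Insertion path: 19 -> 21 -> 29 -> 42 -> 41
Result: insert 33 as left child of 41
Final tree (level order): [19, 7, 21, 2, 17, None, 29, None, None, 13, None, None, 42, 11, None, 41, None, None, None, 33]


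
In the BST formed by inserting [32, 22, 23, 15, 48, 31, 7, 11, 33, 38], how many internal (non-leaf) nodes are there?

Tree built from: [32, 22, 23, 15, 48, 31, 7, 11, 33, 38]
Tree (level-order array): [32, 22, 48, 15, 23, 33, None, 7, None, None, 31, None, 38, None, 11]
Rule: An internal node has at least one child.
Per-node child counts:
  node 32: 2 child(ren)
  node 22: 2 child(ren)
  node 15: 1 child(ren)
  node 7: 1 child(ren)
  node 11: 0 child(ren)
  node 23: 1 child(ren)
  node 31: 0 child(ren)
  node 48: 1 child(ren)
  node 33: 1 child(ren)
  node 38: 0 child(ren)
Matching nodes: [32, 22, 15, 7, 23, 48, 33]
Count of internal (non-leaf) nodes: 7


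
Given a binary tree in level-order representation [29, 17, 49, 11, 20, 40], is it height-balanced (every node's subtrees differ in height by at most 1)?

Tree (level-order array): [29, 17, 49, 11, 20, 40]
Definition: a tree is height-balanced if, at every node, |h(left) - h(right)| <= 1 (empty subtree has height -1).
Bottom-up per-node check:
  node 11: h_left=-1, h_right=-1, diff=0 [OK], height=0
  node 20: h_left=-1, h_right=-1, diff=0 [OK], height=0
  node 17: h_left=0, h_right=0, diff=0 [OK], height=1
  node 40: h_left=-1, h_right=-1, diff=0 [OK], height=0
  node 49: h_left=0, h_right=-1, diff=1 [OK], height=1
  node 29: h_left=1, h_right=1, diff=0 [OK], height=2
All nodes satisfy the balance condition.
Result: Balanced


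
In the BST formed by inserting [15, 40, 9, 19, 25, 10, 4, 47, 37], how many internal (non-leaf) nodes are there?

Tree built from: [15, 40, 9, 19, 25, 10, 4, 47, 37]
Tree (level-order array): [15, 9, 40, 4, 10, 19, 47, None, None, None, None, None, 25, None, None, None, 37]
Rule: An internal node has at least one child.
Per-node child counts:
  node 15: 2 child(ren)
  node 9: 2 child(ren)
  node 4: 0 child(ren)
  node 10: 0 child(ren)
  node 40: 2 child(ren)
  node 19: 1 child(ren)
  node 25: 1 child(ren)
  node 37: 0 child(ren)
  node 47: 0 child(ren)
Matching nodes: [15, 9, 40, 19, 25]
Count of internal (non-leaf) nodes: 5


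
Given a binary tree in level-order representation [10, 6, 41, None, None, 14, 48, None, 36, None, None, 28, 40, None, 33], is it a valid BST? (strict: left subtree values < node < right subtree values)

Level-order array: [10, 6, 41, None, None, 14, 48, None, 36, None, None, 28, 40, None, 33]
Validate using subtree bounds (lo, hi): at each node, require lo < value < hi,
then recurse left with hi=value and right with lo=value.
Preorder trace (stopping at first violation):
  at node 10 with bounds (-inf, +inf): OK
  at node 6 with bounds (-inf, 10): OK
  at node 41 with bounds (10, +inf): OK
  at node 14 with bounds (10, 41): OK
  at node 36 with bounds (14, 41): OK
  at node 28 with bounds (14, 36): OK
  at node 33 with bounds (28, 36): OK
  at node 40 with bounds (36, 41): OK
  at node 48 with bounds (41, +inf): OK
No violation found at any node.
Result: Valid BST


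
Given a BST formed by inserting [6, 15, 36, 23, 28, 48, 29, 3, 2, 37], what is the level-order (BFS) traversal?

Tree insertion order: [6, 15, 36, 23, 28, 48, 29, 3, 2, 37]
Tree (level-order array): [6, 3, 15, 2, None, None, 36, None, None, 23, 48, None, 28, 37, None, None, 29]
BFS from the root, enqueuing left then right child of each popped node:
  queue [6] -> pop 6, enqueue [3, 15], visited so far: [6]
  queue [3, 15] -> pop 3, enqueue [2], visited so far: [6, 3]
  queue [15, 2] -> pop 15, enqueue [36], visited so far: [6, 3, 15]
  queue [2, 36] -> pop 2, enqueue [none], visited so far: [6, 3, 15, 2]
  queue [36] -> pop 36, enqueue [23, 48], visited so far: [6, 3, 15, 2, 36]
  queue [23, 48] -> pop 23, enqueue [28], visited so far: [6, 3, 15, 2, 36, 23]
  queue [48, 28] -> pop 48, enqueue [37], visited so far: [6, 3, 15, 2, 36, 23, 48]
  queue [28, 37] -> pop 28, enqueue [29], visited so far: [6, 3, 15, 2, 36, 23, 48, 28]
  queue [37, 29] -> pop 37, enqueue [none], visited so far: [6, 3, 15, 2, 36, 23, 48, 28, 37]
  queue [29] -> pop 29, enqueue [none], visited so far: [6, 3, 15, 2, 36, 23, 48, 28, 37, 29]
Result: [6, 3, 15, 2, 36, 23, 48, 28, 37, 29]
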